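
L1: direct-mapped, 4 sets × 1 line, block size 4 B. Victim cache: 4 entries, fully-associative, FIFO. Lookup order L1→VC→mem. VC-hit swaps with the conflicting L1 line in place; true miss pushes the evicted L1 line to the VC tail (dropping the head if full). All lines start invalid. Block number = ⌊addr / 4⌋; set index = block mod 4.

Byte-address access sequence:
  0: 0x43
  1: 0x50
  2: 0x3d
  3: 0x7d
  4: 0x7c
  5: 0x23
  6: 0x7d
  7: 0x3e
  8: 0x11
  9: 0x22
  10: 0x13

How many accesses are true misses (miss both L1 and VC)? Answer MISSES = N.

MISSES = 6

  [0] addr=0x43 blk=16 s=0: MISS | VC []
  [1] addr=0x50 blk=20 s=0: MISS | VC [16]
  [2] addr=0x3d blk=15 s=3: MISS | VC [16]
  [3] addr=0x7d blk=31 s=3: MISS | VC [16, 15]
  [4] addr=0x7c blk=31 s=3: L1-HIT | VC [16, 15]
  [5] addr=0x23 blk=8 s=0: MISS | VC [16, 15, 20]
  [6] addr=0x7d blk=31 s=3: L1-HIT | VC [16, 15, 20]
  [7] addr=0x3e blk=15 s=3: VC-HIT | VC [16, 31, 20]
  [8] addr=0x11 blk=4 s=0: MISS | VC [16, 31, 20, 8]
  [9] addr=0x22 blk=8 s=0: VC-HIT | VC [16, 31, 20, 4]
  [10] addr=0x13 blk=4 s=0: VC-HIT | VC [16, 31, 20, 8]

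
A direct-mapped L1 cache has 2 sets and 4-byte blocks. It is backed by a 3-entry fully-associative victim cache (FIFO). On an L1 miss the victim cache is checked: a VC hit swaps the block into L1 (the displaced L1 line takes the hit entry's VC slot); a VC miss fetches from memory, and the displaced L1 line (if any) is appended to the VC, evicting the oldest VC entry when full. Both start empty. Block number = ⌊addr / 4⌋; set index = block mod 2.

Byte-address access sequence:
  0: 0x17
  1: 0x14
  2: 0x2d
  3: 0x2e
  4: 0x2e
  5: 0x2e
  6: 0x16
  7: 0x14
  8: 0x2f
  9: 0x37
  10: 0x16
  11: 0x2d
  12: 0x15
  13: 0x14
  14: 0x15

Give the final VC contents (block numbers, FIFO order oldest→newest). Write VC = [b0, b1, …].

VC = [13, 11]

#0 0x17→b5/s1 MISS; vc=[]
#1 0x14→b5/s1 L1-HIT; vc=[]
#2 0x2d→b11/s1 MISS; vc=[5]
#3 0x2e→b11/s1 L1-HIT; vc=[5]
#4 0x2e→b11/s1 L1-HIT; vc=[5]
#5 0x2e→b11/s1 L1-HIT; vc=[5]
#6 0x16→b5/s1 VC-HIT; vc=[11]
#7 0x14→b5/s1 L1-HIT; vc=[11]
#8 0x2f→b11/s1 VC-HIT; vc=[5]
#9 0x37→b13/s1 MISS; vc=[5,11]
#10 0x16→b5/s1 VC-HIT; vc=[13,11]
#11 0x2d→b11/s1 VC-HIT; vc=[13,5]
#12 0x15→b5/s1 VC-HIT; vc=[13,11]
#13 0x14→b5/s1 L1-HIT; vc=[13,11]
#14 0x15→b5/s1 L1-HIT; vc=[13,11]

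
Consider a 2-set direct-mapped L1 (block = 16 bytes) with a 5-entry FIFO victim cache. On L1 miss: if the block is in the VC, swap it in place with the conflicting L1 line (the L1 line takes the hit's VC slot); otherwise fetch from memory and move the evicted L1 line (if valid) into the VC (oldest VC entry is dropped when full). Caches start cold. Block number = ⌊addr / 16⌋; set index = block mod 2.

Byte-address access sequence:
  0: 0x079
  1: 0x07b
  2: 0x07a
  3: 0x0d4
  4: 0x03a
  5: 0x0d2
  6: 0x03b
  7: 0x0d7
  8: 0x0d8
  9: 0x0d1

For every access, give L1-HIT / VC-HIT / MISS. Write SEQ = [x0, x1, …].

  [0] addr=0x79 blk=7 s=1: MISS | VC []
  [1] addr=0x7b blk=7 s=1: L1-HIT | VC []
  [2] addr=0x7a blk=7 s=1: L1-HIT | VC []
  [3] addr=0xd4 blk=13 s=1: MISS | VC [7]
  [4] addr=0x3a blk=3 s=1: MISS | VC [7, 13]
  [5] addr=0xd2 blk=13 s=1: VC-HIT | VC [7, 3]
  [6] addr=0x3b blk=3 s=1: VC-HIT | VC [7, 13]
  [7] addr=0xd7 blk=13 s=1: VC-HIT | VC [7, 3]
  [8] addr=0xd8 blk=13 s=1: L1-HIT | VC [7, 3]
  [9] addr=0xd1 blk=13 s=1: L1-HIT | VC [7, 3]

SEQ = [MISS, L1-HIT, L1-HIT, MISS, MISS, VC-HIT, VC-HIT, VC-HIT, L1-HIT, L1-HIT]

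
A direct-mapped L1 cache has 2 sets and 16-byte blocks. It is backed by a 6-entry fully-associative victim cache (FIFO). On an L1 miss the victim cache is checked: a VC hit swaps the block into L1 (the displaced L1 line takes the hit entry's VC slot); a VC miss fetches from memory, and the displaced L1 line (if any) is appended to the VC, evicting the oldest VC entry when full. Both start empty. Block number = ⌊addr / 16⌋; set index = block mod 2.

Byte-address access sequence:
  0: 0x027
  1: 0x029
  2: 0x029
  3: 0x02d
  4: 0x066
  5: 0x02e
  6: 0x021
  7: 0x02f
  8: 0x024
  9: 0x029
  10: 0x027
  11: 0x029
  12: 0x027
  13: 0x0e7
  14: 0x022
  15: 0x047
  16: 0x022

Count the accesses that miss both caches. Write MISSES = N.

#0 0x27→b2/s0 MISS; vc=[]
#1 0x29→b2/s0 L1-HIT; vc=[]
#2 0x29→b2/s0 L1-HIT; vc=[]
#3 0x2d→b2/s0 L1-HIT; vc=[]
#4 0x66→b6/s0 MISS; vc=[2]
#5 0x2e→b2/s0 VC-HIT; vc=[6]
#6 0x21→b2/s0 L1-HIT; vc=[6]
#7 0x2f→b2/s0 L1-HIT; vc=[6]
#8 0x24→b2/s0 L1-HIT; vc=[6]
#9 0x29→b2/s0 L1-HIT; vc=[6]
#10 0x27→b2/s0 L1-HIT; vc=[6]
#11 0x29→b2/s0 L1-HIT; vc=[6]
#12 0x27→b2/s0 L1-HIT; vc=[6]
#13 0xe7→b14/s0 MISS; vc=[6,2]
#14 0x22→b2/s0 VC-HIT; vc=[6,14]
#15 0x47→b4/s0 MISS; vc=[6,14,2]
#16 0x22→b2/s0 VC-HIT; vc=[6,14,4]

MISSES = 4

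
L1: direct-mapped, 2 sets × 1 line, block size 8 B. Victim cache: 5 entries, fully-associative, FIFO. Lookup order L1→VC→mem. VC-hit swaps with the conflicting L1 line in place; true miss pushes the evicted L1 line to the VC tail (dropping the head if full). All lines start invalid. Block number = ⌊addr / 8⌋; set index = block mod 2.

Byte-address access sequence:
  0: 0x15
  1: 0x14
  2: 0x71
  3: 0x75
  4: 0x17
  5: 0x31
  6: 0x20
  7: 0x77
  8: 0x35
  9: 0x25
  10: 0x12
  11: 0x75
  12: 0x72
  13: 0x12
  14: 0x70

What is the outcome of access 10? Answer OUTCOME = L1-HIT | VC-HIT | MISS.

OUTCOME = VC-HIT

#0 0x15→b2/s0 MISS; vc=[]
#1 0x14→b2/s0 L1-HIT; vc=[]
#2 0x71→b14/s0 MISS; vc=[2]
#3 0x75→b14/s0 L1-HIT; vc=[2]
#4 0x17→b2/s0 VC-HIT; vc=[14]
#5 0x31→b6/s0 MISS; vc=[14,2]
#6 0x20→b4/s0 MISS; vc=[14,2,6]
#7 0x77→b14/s0 VC-HIT; vc=[4,2,6]
#8 0x35→b6/s0 VC-HIT; vc=[4,2,14]
#9 0x25→b4/s0 VC-HIT; vc=[6,2,14]
#10 0x12→b2/s0 VC-HIT; vc=[6,4,14]
#11 0x75→b14/s0 VC-HIT; vc=[6,4,2]
#12 0x72→b14/s0 L1-HIT; vc=[6,4,2]
#13 0x12→b2/s0 VC-HIT; vc=[6,4,14]
#14 0x70→b14/s0 VC-HIT; vc=[6,4,2]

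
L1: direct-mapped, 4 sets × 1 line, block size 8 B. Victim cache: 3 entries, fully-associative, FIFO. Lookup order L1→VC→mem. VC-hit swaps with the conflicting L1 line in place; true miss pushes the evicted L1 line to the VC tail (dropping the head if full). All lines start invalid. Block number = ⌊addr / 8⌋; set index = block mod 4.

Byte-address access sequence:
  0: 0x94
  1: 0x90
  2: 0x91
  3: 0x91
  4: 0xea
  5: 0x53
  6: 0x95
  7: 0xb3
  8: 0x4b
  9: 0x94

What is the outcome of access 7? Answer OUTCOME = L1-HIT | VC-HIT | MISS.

#0 0x94→b18/s2 MISS; vc=[]
#1 0x90→b18/s2 L1-HIT; vc=[]
#2 0x91→b18/s2 L1-HIT; vc=[]
#3 0x91→b18/s2 L1-HIT; vc=[]
#4 0xea→b29/s1 MISS; vc=[]
#5 0x53→b10/s2 MISS; vc=[18]
#6 0x95→b18/s2 VC-HIT; vc=[10]
#7 0xb3→b22/s2 MISS; vc=[10,18]
#8 0x4b→b9/s1 MISS; vc=[10,18,29]
#9 0x94→b18/s2 VC-HIT; vc=[10,22,29]

OUTCOME = MISS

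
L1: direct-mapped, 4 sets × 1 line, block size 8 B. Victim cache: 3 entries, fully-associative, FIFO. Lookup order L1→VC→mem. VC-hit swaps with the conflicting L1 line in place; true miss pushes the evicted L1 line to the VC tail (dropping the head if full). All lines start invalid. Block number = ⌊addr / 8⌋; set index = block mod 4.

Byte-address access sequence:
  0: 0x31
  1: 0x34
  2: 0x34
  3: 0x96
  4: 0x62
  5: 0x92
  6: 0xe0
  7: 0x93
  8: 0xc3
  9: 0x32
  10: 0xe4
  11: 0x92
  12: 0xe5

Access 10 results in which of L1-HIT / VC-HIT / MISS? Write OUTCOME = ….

OUTCOME = VC-HIT

0: 0x31 (blk 6, set 2) → MISS  vc=[]
1: 0x34 (blk 6, set 2) → L1-HIT  vc=[]
2: 0x34 (blk 6, set 2) → L1-HIT  vc=[]
3: 0x96 (blk 18, set 2) → MISS  vc=[6]
4: 0x62 (blk 12, set 0) → MISS  vc=[6]
5: 0x92 (blk 18, set 2) → L1-HIT  vc=[6]
6: 0xe0 (blk 28, set 0) → MISS  vc=[6, 12]
7: 0x93 (blk 18, set 2) → L1-HIT  vc=[6, 12]
8: 0xc3 (blk 24, set 0) → MISS  vc=[6, 12, 28]
9: 0x32 (blk 6, set 2) → VC-HIT  vc=[18, 12, 28]
10: 0xe4 (blk 28, set 0) → VC-HIT  vc=[18, 12, 24]
11: 0x92 (blk 18, set 2) → VC-HIT  vc=[6, 12, 24]
12: 0xe5 (blk 28, set 0) → L1-HIT  vc=[6, 12, 24]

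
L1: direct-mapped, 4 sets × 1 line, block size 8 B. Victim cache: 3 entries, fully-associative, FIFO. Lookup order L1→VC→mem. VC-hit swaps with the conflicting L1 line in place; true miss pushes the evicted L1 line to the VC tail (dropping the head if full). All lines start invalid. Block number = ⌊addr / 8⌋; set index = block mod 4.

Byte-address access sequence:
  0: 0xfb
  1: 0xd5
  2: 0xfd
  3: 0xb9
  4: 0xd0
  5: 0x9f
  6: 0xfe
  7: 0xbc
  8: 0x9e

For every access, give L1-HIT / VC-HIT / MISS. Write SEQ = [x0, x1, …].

#0 0xfb→b31/s3 MISS; vc=[]
#1 0xd5→b26/s2 MISS; vc=[]
#2 0xfd→b31/s3 L1-HIT; vc=[]
#3 0xb9→b23/s3 MISS; vc=[31]
#4 0xd0→b26/s2 L1-HIT; vc=[31]
#5 0x9f→b19/s3 MISS; vc=[31,23]
#6 0xfe→b31/s3 VC-HIT; vc=[19,23]
#7 0xbc→b23/s3 VC-HIT; vc=[19,31]
#8 0x9e→b19/s3 VC-HIT; vc=[23,31]

SEQ = [MISS, MISS, L1-HIT, MISS, L1-HIT, MISS, VC-HIT, VC-HIT, VC-HIT]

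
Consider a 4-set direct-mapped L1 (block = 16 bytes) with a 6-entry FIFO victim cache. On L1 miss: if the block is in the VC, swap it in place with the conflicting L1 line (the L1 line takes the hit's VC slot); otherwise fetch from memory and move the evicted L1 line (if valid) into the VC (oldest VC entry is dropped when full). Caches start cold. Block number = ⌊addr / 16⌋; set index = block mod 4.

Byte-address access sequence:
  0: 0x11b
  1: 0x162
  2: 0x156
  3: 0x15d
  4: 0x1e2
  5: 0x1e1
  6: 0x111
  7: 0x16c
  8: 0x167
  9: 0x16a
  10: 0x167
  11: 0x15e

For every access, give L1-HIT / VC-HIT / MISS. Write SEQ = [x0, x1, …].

SEQ = [MISS, MISS, MISS, L1-HIT, MISS, L1-HIT, VC-HIT, VC-HIT, L1-HIT, L1-HIT, L1-HIT, VC-HIT]

#0 0x11b→b17/s1 MISS; vc=[]
#1 0x162→b22/s2 MISS; vc=[]
#2 0x156→b21/s1 MISS; vc=[17]
#3 0x15d→b21/s1 L1-HIT; vc=[17]
#4 0x1e2→b30/s2 MISS; vc=[17,22]
#5 0x1e1→b30/s2 L1-HIT; vc=[17,22]
#6 0x111→b17/s1 VC-HIT; vc=[21,22]
#7 0x16c→b22/s2 VC-HIT; vc=[21,30]
#8 0x167→b22/s2 L1-HIT; vc=[21,30]
#9 0x16a→b22/s2 L1-HIT; vc=[21,30]
#10 0x167→b22/s2 L1-HIT; vc=[21,30]
#11 0x15e→b21/s1 VC-HIT; vc=[17,30]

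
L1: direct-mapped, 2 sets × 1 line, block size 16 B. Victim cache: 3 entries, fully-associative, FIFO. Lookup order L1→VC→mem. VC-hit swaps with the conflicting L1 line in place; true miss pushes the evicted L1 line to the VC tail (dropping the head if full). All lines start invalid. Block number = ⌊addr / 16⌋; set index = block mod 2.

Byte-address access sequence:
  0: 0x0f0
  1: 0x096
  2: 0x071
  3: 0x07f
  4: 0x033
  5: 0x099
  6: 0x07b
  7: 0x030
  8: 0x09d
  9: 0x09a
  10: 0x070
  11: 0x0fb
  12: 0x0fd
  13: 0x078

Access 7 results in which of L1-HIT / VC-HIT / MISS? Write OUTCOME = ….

#0 0xf0→b15/s1 MISS; vc=[]
#1 0x96→b9/s1 MISS; vc=[15]
#2 0x71→b7/s1 MISS; vc=[15,9]
#3 0x7f→b7/s1 L1-HIT; vc=[15,9]
#4 0x33→b3/s1 MISS; vc=[15,9,7]
#5 0x99→b9/s1 VC-HIT; vc=[15,3,7]
#6 0x7b→b7/s1 VC-HIT; vc=[15,3,9]
#7 0x30→b3/s1 VC-HIT; vc=[15,7,9]
#8 0x9d→b9/s1 VC-HIT; vc=[15,7,3]
#9 0x9a→b9/s1 L1-HIT; vc=[15,7,3]
#10 0x70→b7/s1 VC-HIT; vc=[15,9,3]
#11 0xfb→b15/s1 VC-HIT; vc=[7,9,3]
#12 0xfd→b15/s1 L1-HIT; vc=[7,9,3]
#13 0x78→b7/s1 VC-HIT; vc=[15,9,3]

OUTCOME = VC-HIT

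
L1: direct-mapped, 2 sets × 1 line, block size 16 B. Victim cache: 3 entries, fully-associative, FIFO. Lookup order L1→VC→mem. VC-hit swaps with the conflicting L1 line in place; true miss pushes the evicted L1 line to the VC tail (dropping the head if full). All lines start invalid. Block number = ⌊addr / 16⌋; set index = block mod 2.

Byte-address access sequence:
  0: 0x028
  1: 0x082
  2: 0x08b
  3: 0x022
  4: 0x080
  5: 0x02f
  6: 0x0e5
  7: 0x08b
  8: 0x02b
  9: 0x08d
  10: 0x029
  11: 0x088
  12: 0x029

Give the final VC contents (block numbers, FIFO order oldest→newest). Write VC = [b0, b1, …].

0: 0x28 (blk 2, set 0) → MISS  vc=[]
1: 0x82 (blk 8, set 0) → MISS  vc=[2]
2: 0x8b (blk 8, set 0) → L1-HIT  vc=[2]
3: 0x22 (blk 2, set 0) → VC-HIT  vc=[8]
4: 0x80 (blk 8, set 0) → VC-HIT  vc=[2]
5: 0x2f (blk 2, set 0) → VC-HIT  vc=[8]
6: 0xe5 (blk 14, set 0) → MISS  vc=[8, 2]
7: 0x8b (blk 8, set 0) → VC-HIT  vc=[14, 2]
8: 0x2b (blk 2, set 0) → VC-HIT  vc=[14, 8]
9: 0x8d (blk 8, set 0) → VC-HIT  vc=[14, 2]
10: 0x29 (blk 2, set 0) → VC-HIT  vc=[14, 8]
11: 0x88 (blk 8, set 0) → VC-HIT  vc=[14, 2]
12: 0x29 (blk 2, set 0) → VC-HIT  vc=[14, 8]

VC = [14, 8]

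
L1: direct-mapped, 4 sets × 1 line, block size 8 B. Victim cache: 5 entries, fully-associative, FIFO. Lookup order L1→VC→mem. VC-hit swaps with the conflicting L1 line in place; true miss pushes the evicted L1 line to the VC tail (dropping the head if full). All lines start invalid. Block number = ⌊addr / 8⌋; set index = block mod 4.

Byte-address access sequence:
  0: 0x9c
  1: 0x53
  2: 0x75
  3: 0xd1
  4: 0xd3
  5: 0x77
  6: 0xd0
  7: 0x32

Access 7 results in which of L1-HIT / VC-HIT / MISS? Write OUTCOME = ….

0: 0x9c (blk 19, set 3) → MISS  vc=[]
1: 0x53 (blk 10, set 2) → MISS  vc=[]
2: 0x75 (blk 14, set 2) → MISS  vc=[10]
3: 0xd1 (blk 26, set 2) → MISS  vc=[10, 14]
4: 0xd3 (blk 26, set 2) → L1-HIT  vc=[10, 14]
5: 0x77 (blk 14, set 2) → VC-HIT  vc=[10, 26]
6: 0xd0 (blk 26, set 2) → VC-HIT  vc=[10, 14]
7: 0x32 (blk 6, set 2) → MISS  vc=[10, 14, 26]

OUTCOME = MISS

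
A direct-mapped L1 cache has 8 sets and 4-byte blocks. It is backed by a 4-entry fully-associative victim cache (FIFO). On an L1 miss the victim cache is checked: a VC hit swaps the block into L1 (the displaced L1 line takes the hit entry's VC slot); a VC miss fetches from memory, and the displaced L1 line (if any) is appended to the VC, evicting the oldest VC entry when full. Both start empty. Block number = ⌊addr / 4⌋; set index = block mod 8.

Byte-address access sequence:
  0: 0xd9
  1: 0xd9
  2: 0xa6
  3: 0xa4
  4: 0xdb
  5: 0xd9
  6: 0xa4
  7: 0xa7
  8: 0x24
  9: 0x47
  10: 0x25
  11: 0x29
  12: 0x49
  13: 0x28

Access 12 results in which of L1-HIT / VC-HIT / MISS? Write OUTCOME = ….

OUTCOME = MISS

  [0] addr=0xd9 blk=54 s=6: MISS | VC []
  [1] addr=0xd9 blk=54 s=6: L1-HIT | VC []
  [2] addr=0xa6 blk=41 s=1: MISS | VC []
  [3] addr=0xa4 blk=41 s=1: L1-HIT | VC []
  [4] addr=0xdb blk=54 s=6: L1-HIT | VC []
  [5] addr=0xd9 blk=54 s=6: L1-HIT | VC []
  [6] addr=0xa4 blk=41 s=1: L1-HIT | VC []
  [7] addr=0xa7 blk=41 s=1: L1-HIT | VC []
  [8] addr=0x24 blk=9 s=1: MISS | VC [41]
  [9] addr=0x47 blk=17 s=1: MISS | VC [41, 9]
  [10] addr=0x25 blk=9 s=1: VC-HIT | VC [41, 17]
  [11] addr=0x29 blk=10 s=2: MISS | VC [41, 17]
  [12] addr=0x49 blk=18 s=2: MISS | VC [41, 17, 10]
  [13] addr=0x28 blk=10 s=2: VC-HIT | VC [41, 17, 18]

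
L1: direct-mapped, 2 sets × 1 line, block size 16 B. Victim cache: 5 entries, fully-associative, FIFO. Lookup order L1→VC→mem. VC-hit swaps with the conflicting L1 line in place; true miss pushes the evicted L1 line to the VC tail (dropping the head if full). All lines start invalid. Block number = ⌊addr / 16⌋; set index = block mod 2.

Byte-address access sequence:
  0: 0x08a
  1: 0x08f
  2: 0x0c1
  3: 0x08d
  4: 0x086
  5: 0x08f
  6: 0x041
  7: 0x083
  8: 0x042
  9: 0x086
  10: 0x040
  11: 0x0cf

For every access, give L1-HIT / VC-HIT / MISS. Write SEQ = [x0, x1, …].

SEQ = [MISS, L1-HIT, MISS, VC-HIT, L1-HIT, L1-HIT, MISS, VC-HIT, VC-HIT, VC-HIT, VC-HIT, VC-HIT]

  [0] addr=0x8a blk=8 s=0: MISS | VC []
  [1] addr=0x8f blk=8 s=0: L1-HIT | VC []
  [2] addr=0xc1 blk=12 s=0: MISS | VC [8]
  [3] addr=0x8d blk=8 s=0: VC-HIT | VC [12]
  [4] addr=0x86 blk=8 s=0: L1-HIT | VC [12]
  [5] addr=0x8f blk=8 s=0: L1-HIT | VC [12]
  [6] addr=0x41 blk=4 s=0: MISS | VC [12, 8]
  [7] addr=0x83 blk=8 s=0: VC-HIT | VC [12, 4]
  [8] addr=0x42 blk=4 s=0: VC-HIT | VC [12, 8]
  [9] addr=0x86 blk=8 s=0: VC-HIT | VC [12, 4]
  [10] addr=0x40 blk=4 s=0: VC-HIT | VC [12, 8]
  [11] addr=0xcf blk=12 s=0: VC-HIT | VC [4, 8]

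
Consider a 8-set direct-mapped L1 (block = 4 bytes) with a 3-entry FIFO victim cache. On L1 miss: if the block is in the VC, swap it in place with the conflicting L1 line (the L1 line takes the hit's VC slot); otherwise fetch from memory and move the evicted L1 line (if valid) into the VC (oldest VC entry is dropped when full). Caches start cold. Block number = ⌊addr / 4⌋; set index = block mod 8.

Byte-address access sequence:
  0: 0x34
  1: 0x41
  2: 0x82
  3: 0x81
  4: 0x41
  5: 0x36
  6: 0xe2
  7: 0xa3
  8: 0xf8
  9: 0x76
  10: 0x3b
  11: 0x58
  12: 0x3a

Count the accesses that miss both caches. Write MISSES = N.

  [0] addr=0x34 blk=13 s=5: MISS | VC []
  [1] addr=0x41 blk=16 s=0: MISS | VC []
  [2] addr=0x82 blk=32 s=0: MISS | VC [16]
  [3] addr=0x81 blk=32 s=0: L1-HIT | VC [16]
  [4] addr=0x41 blk=16 s=0: VC-HIT | VC [32]
  [5] addr=0x36 blk=13 s=5: L1-HIT | VC [32]
  [6] addr=0xe2 blk=56 s=0: MISS | VC [32, 16]
  [7] addr=0xa3 blk=40 s=0: MISS | VC [32, 16, 56]
  [8] addr=0xf8 blk=62 s=6: MISS | VC [32, 16, 56]
  [9] addr=0x76 blk=29 s=5: MISS | VC [16, 56, 13]
  [10] addr=0x3b blk=14 s=6: MISS | VC [56, 13, 62]
  [11] addr=0x58 blk=22 s=6: MISS | VC [13, 62, 14]
  [12] addr=0x3a blk=14 s=6: VC-HIT | VC [13, 62, 22]

MISSES = 9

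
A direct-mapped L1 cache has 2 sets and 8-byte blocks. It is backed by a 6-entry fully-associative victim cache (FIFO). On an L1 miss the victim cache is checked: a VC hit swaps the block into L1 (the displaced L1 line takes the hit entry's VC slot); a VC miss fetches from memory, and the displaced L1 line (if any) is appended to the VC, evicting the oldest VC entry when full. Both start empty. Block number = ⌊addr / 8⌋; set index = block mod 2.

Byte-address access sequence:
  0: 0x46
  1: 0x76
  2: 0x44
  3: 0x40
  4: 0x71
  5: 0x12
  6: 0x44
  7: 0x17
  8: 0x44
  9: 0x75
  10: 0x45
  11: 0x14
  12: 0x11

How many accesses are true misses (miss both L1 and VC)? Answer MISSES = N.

  [0] addr=0x46 blk=8 s=0: MISS | VC []
  [1] addr=0x76 blk=14 s=0: MISS | VC [8]
  [2] addr=0x44 blk=8 s=0: VC-HIT | VC [14]
  [3] addr=0x40 blk=8 s=0: L1-HIT | VC [14]
  [4] addr=0x71 blk=14 s=0: VC-HIT | VC [8]
  [5] addr=0x12 blk=2 s=0: MISS | VC [8, 14]
  [6] addr=0x44 blk=8 s=0: VC-HIT | VC [2, 14]
  [7] addr=0x17 blk=2 s=0: VC-HIT | VC [8, 14]
  [8] addr=0x44 blk=8 s=0: VC-HIT | VC [2, 14]
  [9] addr=0x75 blk=14 s=0: VC-HIT | VC [2, 8]
  [10] addr=0x45 blk=8 s=0: VC-HIT | VC [2, 14]
  [11] addr=0x14 blk=2 s=0: VC-HIT | VC [8, 14]
  [12] addr=0x11 blk=2 s=0: L1-HIT | VC [8, 14]

MISSES = 3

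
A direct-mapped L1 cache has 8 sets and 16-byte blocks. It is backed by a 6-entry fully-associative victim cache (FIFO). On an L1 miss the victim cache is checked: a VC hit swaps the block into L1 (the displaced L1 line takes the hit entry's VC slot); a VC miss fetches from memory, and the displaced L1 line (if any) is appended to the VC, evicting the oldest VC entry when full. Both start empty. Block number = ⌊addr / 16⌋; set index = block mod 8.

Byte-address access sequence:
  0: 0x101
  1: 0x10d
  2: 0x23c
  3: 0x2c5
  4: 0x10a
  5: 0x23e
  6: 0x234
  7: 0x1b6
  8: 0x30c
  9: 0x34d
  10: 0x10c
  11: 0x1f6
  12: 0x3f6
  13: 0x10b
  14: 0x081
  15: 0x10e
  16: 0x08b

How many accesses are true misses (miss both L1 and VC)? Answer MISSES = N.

  [0] addr=0x101 blk=16 s=0: MISS | VC []
  [1] addr=0x10d blk=16 s=0: L1-HIT | VC []
  [2] addr=0x23c blk=35 s=3: MISS | VC []
  [3] addr=0x2c5 blk=44 s=4: MISS | VC []
  [4] addr=0x10a blk=16 s=0: L1-HIT | VC []
  [5] addr=0x23e blk=35 s=3: L1-HIT | VC []
  [6] addr=0x234 blk=35 s=3: L1-HIT | VC []
  [7] addr=0x1b6 blk=27 s=3: MISS | VC [35]
  [8] addr=0x30c blk=48 s=0: MISS | VC [35, 16]
  [9] addr=0x34d blk=52 s=4: MISS | VC [35, 16, 44]
  [10] addr=0x10c blk=16 s=0: VC-HIT | VC [35, 48, 44]
  [11] addr=0x1f6 blk=31 s=7: MISS | VC [35, 48, 44]
  [12] addr=0x3f6 blk=63 s=7: MISS | VC [35, 48, 44, 31]
  [13] addr=0x10b blk=16 s=0: L1-HIT | VC [35, 48, 44, 31]
  [14] addr=0x81 blk=8 s=0: MISS | VC [35, 48, 44, 31, 16]
  [15] addr=0x10e blk=16 s=0: VC-HIT | VC [35, 48, 44, 31, 8]
  [16] addr=0x8b blk=8 s=0: VC-HIT | VC [35, 48, 44, 31, 16]

MISSES = 9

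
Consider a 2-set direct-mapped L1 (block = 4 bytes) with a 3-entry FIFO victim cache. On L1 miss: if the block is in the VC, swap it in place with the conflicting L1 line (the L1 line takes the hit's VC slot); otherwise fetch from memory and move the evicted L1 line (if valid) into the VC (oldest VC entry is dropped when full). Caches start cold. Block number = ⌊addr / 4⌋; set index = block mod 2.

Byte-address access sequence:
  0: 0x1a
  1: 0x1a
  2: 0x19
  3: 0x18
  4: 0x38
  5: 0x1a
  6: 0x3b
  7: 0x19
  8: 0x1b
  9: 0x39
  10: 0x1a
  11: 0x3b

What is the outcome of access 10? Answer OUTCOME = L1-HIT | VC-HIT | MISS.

OUTCOME = VC-HIT

#0 0x1a→b6/s0 MISS; vc=[]
#1 0x1a→b6/s0 L1-HIT; vc=[]
#2 0x19→b6/s0 L1-HIT; vc=[]
#3 0x18→b6/s0 L1-HIT; vc=[]
#4 0x38→b14/s0 MISS; vc=[6]
#5 0x1a→b6/s0 VC-HIT; vc=[14]
#6 0x3b→b14/s0 VC-HIT; vc=[6]
#7 0x19→b6/s0 VC-HIT; vc=[14]
#8 0x1b→b6/s0 L1-HIT; vc=[14]
#9 0x39→b14/s0 VC-HIT; vc=[6]
#10 0x1a→b6/s0 VC-HIT; vc=[14]
#11 0x3b→b14/s0 VC-HIT; vc=[6]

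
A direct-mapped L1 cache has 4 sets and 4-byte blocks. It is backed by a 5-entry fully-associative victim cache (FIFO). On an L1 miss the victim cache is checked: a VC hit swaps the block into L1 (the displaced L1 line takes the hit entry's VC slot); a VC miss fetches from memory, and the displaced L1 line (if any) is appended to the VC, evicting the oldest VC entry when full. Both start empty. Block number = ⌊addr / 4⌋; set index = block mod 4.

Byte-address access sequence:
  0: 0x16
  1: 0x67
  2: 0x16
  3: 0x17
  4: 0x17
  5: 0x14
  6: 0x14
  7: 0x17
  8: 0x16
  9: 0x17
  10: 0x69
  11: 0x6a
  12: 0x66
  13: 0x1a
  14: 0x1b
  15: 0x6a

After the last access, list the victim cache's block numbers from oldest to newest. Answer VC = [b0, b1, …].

VC = [5, 6]

  [0] addr=0x16 blk=5 s=1: MISS | VC []
  [1] addr=0x67 blk=25 s=1: MISS | VC [5]
  [2] addr=0x16 blk=5 s=1: VC-HIT | VC [25]
  [3] addr=0x17 blk=5 s=1: L1-HIT | VC [25]
  [4] addr=0x17 blk=5 s=1: L1-HIT | VC [25]
  [5] addr=0x14 blk=5 s=1: L1-HIT | VC [25]
  [6] addr=0x14 blk=5 s=1: L1-HIT | VC [25]
  [7] addr=0x17 blk=5 s=1: L1-HIT | VC [25]
  [8] addr=0x16 blk=5 s=1: L1-HIT | VC [25]
  [9] addr=0x17 blk=5 s=1: L1-HIT | VC [25]
  [10] addr=0x69 blk=26 s=2: MISS | VC [25]
  [11] addr=0x6a blk=26 s=2: L1-HIT | VC [25]
  [12] addr=0x66 blk=25 s=1: VC-HIT | VC [5]
  [13] addr=0x1a blk=6 s=2: MISS | VC [5, 26]
  [14] addr=0x1b blk=6 s=2: L1-HIT | VC [5, 26]
  [15] addr=0x6a blk=26 s=2: VC-HIT | VC [5, 6]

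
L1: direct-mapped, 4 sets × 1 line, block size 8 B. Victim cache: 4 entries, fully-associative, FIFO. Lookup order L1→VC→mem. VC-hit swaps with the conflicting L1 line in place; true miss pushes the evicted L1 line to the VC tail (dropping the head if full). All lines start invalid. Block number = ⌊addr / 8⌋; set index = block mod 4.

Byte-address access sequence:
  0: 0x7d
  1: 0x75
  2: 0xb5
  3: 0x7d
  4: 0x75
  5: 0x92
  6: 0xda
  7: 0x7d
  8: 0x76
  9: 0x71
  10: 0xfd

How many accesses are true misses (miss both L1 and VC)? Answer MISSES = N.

MISSES = 6

0: 0x7d (blk 15, set 3) → MISS  vc=[]
1: 0x75 (blk 14, set 2) → MISS  vc=[]
2: 0xb5 (blk 22, set 2) → MISS  vc=[14]
3: 0x7d (blk 15, set 3) → L1-HIT  vc=[14]
4: 0x75 (blk 14, set 2) → VC-HIT  vc=[22]
5: 0x92 (blk 18, set 2) → MISS  vc=[22, 14]
6: 0xda (blk 27, set 3) → MISS  vc=[22, 14, 15]
7: 0x7d (blk 15, set 3) → VC-HIT  vc=[22, 14, 27]
8: 0x76 (blk 14, set 2) → VC-HIT  vc=[22, 18, 27]
9: 0x71 (blk 14, set 2) → L1-HIT  vc=[22, 18, 27]
10: 0xfd (blk 31, set 3) → MISS  vc=[22, 18, 27, 15]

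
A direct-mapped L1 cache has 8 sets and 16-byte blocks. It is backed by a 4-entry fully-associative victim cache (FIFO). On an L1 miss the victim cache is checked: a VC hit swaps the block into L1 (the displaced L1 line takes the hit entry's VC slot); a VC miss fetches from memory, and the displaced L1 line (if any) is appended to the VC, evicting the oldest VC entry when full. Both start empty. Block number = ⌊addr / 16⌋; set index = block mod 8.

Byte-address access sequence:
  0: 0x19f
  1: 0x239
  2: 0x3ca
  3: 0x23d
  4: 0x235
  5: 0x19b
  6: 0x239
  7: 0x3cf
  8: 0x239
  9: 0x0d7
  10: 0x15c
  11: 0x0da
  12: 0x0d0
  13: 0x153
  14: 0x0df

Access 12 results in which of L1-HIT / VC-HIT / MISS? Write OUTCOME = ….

#0 0x19f→b25/s1 MISS; vc=[]
#1 0x239→b35/s3 MISS; vc=[]
#2 0x3ca→b60/s4 MISS; vc=[]
#3 0x23d→b35/s3 L1-HIT; vc=[]
#4 0x235→b35/s3 L1-HIT; vc=[]
#5 0x19b→b25/s1 L1-HIT; vc=[]
#6 0x239→b35/s3 L1-HIT; vc=[]
#7 0x3cf→b60/s4 L1-HIT; vc=[]
#8 0x239→b35/s3 L1-HIT; vc=[]
#9 0xd7→b13/s5 MISS; vc=[]
#10 0x15c→b21/s5 MISS; vc=[13]
#11 0xda→b13/s5 VC-HIT; vc=[21]
#12 0xd0→b13/s5 L1-HIT; vc=[21]
#13 0x153→b21/s5 VC-HIT; vc=[13]
#14 0xdf→b13/s5 VC-HIT; vc=[21]

OUTCOME = L1-HIT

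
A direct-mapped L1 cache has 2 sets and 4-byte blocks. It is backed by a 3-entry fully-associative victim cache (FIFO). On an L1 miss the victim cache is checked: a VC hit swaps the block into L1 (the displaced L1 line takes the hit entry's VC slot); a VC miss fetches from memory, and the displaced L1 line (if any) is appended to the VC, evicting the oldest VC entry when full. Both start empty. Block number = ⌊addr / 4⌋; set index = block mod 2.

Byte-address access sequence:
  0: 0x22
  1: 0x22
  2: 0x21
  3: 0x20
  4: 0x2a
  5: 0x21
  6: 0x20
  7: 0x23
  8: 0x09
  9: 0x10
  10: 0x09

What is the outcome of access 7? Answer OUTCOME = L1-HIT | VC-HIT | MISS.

  [0] addr=0x22 blk=8 s=0: MISS | VC []
  [1] addr=0x22 blk=8 s=0: L1-HIT | VC []
  [2] addr=0x21 blk=8 s=0: L1-HIT | VC []
  [3] addr=0x20 blk=8 s=0: L1-HIT | VC []
  [4] addr=0x2a blk=10 s=0: MISS | VC [8]
  [5] addr=0x21 blk=8 s=0: VC-HIT | VC [10]
  [6] addr=0x20 blk=8 s=0: L1-HIT | VC [10]
  [7] addr=0x23 blk=8 s=0: L1-HIT | VC [10]
  [8] addr=0x9 blk=2 s=0: MISS | VC [10, 8]
  [9] addr=0x10 blk=4 s=0: MISS | VC [10, 8, 2]
  [10] addr=0x9 blk=2 s=0: VC-HIT | VC [10, 8, 4]

OUTCOME = L1-HIT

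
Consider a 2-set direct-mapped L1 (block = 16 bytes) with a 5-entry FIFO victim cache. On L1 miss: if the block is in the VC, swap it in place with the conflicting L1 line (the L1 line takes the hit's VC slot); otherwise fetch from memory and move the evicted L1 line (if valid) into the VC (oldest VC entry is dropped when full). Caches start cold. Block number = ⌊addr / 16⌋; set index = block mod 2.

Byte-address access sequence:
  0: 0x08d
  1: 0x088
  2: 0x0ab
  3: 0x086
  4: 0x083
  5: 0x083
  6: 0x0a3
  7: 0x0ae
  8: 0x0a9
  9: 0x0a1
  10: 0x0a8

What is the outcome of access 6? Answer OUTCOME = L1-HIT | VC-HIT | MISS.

  [0] addr=0x8d blk=8 s=0: MISS | VC []
  [1] addr=0x88 blk=8 s=0: L1-HIT | VC []
  [2] addr=0xab blk=10 s=0: MISS | VC [8]
  [3] addr=0x86 blk=8 s=0: VC-HIT | VC [10]
  [4] addr=0x83 blk=8 s=0: L1-HIT | VC [10]
  [5] addr=0x83 blk=8 s=0: L1-HIT | VC [10]
  [6] addr=0xa3 blk=10 s=0: VC-HIT | VC [8]
  [7] addr=0xae blk=10 s=0: L1-HIT | VC [8]
  [8] addr=0xa9 blk=10 s=0: L1-HIT | VC [8]
  [9] addr=0xa1 blk=10 s=0: L1-HIT | VC [8]
  [10] addr=0xa8 blk=10 s=0: L1-HIT | VC [8]

OUTCOME = VC-HIT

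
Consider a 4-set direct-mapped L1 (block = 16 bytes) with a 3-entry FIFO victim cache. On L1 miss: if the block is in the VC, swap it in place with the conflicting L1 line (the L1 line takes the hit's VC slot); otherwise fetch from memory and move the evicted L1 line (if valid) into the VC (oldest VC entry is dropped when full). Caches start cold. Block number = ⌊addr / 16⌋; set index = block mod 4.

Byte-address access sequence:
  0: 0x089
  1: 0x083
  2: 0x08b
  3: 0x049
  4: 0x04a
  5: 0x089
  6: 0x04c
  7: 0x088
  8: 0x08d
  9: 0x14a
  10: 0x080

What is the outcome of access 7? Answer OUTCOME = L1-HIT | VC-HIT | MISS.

  [0] addr=0x89 blk=8 s=0: MISS | VC []
  [1] addr=0x83 blk=8 s=0: L1-HIT | VC []
  [2] addr=0x8b blk=8 s=0: L1-HIT | VC []
  [3] addr=0x49 blk=4 s=0: MISS | VC [8]
  [4] addr=0x4a blk=4 s=0: L1-HIT | VC [8]
  [5] addr=0x89 blk=8 s=0: VC-HIT | VC [4]
  [6] addr=0x4c blk=4 s=0: VC-HIT | VC [8]
  [7] addr=0x88 blk=8 s=0: VC-HIT | VC [4]
  [8] addr=0x8d blk=8 s=0: L1-HIT | VC [4]
  [9] addr=0x14a blk=20 s=0: MISS | VC [4, 8]
  [10] addr=0x80 blk=8 s=0: VC-HIT | VC [4, 20]

OUTCOME = VC-HIT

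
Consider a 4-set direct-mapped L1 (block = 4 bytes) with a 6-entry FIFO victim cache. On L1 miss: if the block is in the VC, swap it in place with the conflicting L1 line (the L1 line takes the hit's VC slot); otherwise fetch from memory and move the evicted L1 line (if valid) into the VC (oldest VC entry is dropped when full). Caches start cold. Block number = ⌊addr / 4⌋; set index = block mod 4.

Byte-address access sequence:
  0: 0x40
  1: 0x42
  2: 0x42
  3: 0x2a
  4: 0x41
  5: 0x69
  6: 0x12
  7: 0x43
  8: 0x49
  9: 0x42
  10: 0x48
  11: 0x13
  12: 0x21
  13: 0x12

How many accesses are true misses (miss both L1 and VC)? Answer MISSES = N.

MISSES = 6

  [0] addr=0x40 blk=16 s=0: MISS | VC []
  [1] addr=0x42 blk=16 s=0: L1-HIT | VC []
  [2] addr=0x42 blk=16 s=0: L1-HIT | VC []
  [3] addr=0x2a blk=10 s=2: MISS | VC []
  [4] addr=0x41 blk=16 s=0: L1-HIT | VC []
  [5] addr=0x69 blk=26 s=2: MISS | VC [10]
  [6] addr=0x12 blk=4 s=0: MISS | VC [10, 16]
  [7] addr=0x43 blk=16 s=0: VC-HIT | VC [10, 4]
  [8] addr=0x49 blk=18 s=2: MISS | VC [10, 4, 26]
  [9] addr=0x42 blk=16 s=0: L1-HIT | VC [10, 4, 26]
  [10] addr=0x48 blk=18 s=2: L1-HIT | VC [10, 4, 26]
  [11] addr=0x13 blk=4 s=0: VC-HIT | VC [10, 16, 26]
  [12] addr=0x21 blk=8 s=0: MISS | VC [10, 16, 26, 4]
  [13] addr=0x12 blk=4 s=0: VC-HIT | VC [10, 16, 26, 8]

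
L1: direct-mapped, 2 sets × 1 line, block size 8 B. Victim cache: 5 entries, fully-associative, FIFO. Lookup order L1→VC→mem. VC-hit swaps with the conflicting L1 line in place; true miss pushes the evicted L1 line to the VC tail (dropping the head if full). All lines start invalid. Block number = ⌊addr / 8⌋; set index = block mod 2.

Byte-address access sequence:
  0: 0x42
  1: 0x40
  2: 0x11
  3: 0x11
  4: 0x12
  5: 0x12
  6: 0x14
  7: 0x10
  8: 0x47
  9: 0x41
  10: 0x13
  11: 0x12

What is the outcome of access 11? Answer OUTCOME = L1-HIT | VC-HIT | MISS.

#0 0x42→b8/s0 MISS; vc=[]
#1 0x40→b8/s0 L1-HIT; vc=[]
#2 0x11→b2/s0 MISS; vc=[8]
#3 0x11→b2/s0 L1-HIT; vc=[8]
#4 0x12→b2/s0 L1-HIT; vc=[8]
#5 0x12→b2/s0 L1-HIT; vc=[8]
#6 0x14→b2/s0 L1-HIT; vc=[8]
#7 0x10→b2/s0 L1-HIT; vc=[8]
#8 0x47→b8/s0 VC-HIT; vc=[2]
#9 0x41→b8/s0 L1-HIT; vc=[2]
#10 0x13→b2/s0 VC-HIT; vc=[8]
#11 0x12→b2/s0 L1-HIT; vc=[8]

OUTCOME = L1-HIT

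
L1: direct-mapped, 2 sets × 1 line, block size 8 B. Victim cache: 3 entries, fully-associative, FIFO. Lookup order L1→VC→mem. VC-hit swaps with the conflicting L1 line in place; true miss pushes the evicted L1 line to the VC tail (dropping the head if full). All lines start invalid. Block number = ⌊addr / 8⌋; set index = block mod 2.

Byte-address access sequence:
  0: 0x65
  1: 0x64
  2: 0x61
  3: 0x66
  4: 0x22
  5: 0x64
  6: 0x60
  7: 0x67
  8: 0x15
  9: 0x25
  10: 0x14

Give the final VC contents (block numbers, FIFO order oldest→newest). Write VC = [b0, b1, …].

VC = [4, 12]

  [0] addr=0x65 blk=12 s=0: MISS | VC []
  [1] addr=0x64 blk=12 s=0: L1-HIT | VC []
  [2] addr=0x61 blk=12 s=0: L1-HIT | VC []
  [3] addr=0x66 blk=12 s=0: L1-HIT | VC []
  [4] addr=0x22 blk=4 s=0: MISS | VC [12]
  [5] addr=0x64 blk=12 s=0: VC-HIT | VC [4]
  [6] addr=0x60 blk=12 s=0: L1-HIT | VC [4]
  [7] addr=0x67 blk=12 s=0: L1-HIT | VC [4]
  [8] addr=0x15 blk=2 s=0: MISS | VC [4, 12]
  [9] addr=0x25 blk=4 s=0: VC-HIT | VC [2, 12]
  [10] addr=0x14 blk=2 s=0: VC-HIT | VC [4, 12]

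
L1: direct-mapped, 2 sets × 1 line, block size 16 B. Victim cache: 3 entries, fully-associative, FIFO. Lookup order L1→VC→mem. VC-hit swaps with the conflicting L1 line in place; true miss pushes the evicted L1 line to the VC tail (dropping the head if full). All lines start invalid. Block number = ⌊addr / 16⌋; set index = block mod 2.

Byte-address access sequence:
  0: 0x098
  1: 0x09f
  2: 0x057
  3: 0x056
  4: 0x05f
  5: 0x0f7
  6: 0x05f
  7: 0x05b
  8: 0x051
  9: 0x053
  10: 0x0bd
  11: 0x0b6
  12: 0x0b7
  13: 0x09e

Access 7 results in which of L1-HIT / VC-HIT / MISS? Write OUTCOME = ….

0: 0x98 (blk 9, set 1) → MISS  vc=[]
1: 0x9f (blk 9, set 1) → L1-HIT  vc=[]
2: 0x57 (blk 5, set 1) → MISS  vc=[9]
3: 0x56 (blk 5, set 1) → L1-HIT  vc=[9]
4: 0x5f (blk 5, set 1) → L1-HIT  vc=[9]
5: 0xf7 (blk 15, set 1) → MISS  vc=[9, 5]
6: 0x5f (blk 5, set 1) → VC-HIT  vc=[9, 15]
7: 0x5b (blk 5, set 1) → L1-HIT  vc=[9, 15]
8: 0x51 (blk 5, set 1) → L1-HIT  vc=[9, 15]
9: 0x53 (blk 5, set 1) → L1-HIT  vc=[9, 15]
10: 0xbd (blk 11, set 1) → MISS  vc=[9, 15, 5]
11: 0xb6 (blk 11, set 1) → L1-HIT  vc=[9, 15, 5]
12: 0xb7 (blk 11, set 1) → L1-HIT  vc=[9, 15, 5]
13: 0x9e (blk 9, set 1) → VC-HIT  vc=[11, 15, 5]

OUTCOME = L1-HIT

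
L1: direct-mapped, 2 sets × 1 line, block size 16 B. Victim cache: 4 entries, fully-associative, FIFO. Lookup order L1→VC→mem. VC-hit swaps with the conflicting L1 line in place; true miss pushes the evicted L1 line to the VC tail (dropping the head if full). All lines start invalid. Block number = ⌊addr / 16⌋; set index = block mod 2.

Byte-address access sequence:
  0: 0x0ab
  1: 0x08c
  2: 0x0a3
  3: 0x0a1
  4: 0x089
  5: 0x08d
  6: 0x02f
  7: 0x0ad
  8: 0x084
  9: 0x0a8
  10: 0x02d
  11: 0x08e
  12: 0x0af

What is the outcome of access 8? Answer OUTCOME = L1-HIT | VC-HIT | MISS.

#0 0xab→b10/s0 MISS; vc=[]
#1 0x8c→b8/s0 MISS; vc=[10]
#2 0xa3→b10/s0 VC-HIT; vc=[8]
#3 0xa1→b10/s0 L1-HIT; vc=[8]
#4 0x89→b8/s0 VC-HIT; vc=[10]
#5 0x8d→b8/s0 L1-HIT; vc=[10]
#6 0x2f→b2/s0 MISS; vc=[10,8]
#7 0xad→b10/s0 VC-HIT; vc=[2,8]
#8 0x84→b8/s0 VC-HIT; vc=[2,10]
#9 0xa8→b10/s0 VC-HIT; vc=[2,8]
#10 0x2d→b2/s0 VC-HIT; vc=[10,8]
#11 0x8e→b8/s0 VC-HIT; vc=[10,2]
#12 0xaf→b10/s0 VC-HIT; vc=[8,2]

OUTCOME = VC-HIT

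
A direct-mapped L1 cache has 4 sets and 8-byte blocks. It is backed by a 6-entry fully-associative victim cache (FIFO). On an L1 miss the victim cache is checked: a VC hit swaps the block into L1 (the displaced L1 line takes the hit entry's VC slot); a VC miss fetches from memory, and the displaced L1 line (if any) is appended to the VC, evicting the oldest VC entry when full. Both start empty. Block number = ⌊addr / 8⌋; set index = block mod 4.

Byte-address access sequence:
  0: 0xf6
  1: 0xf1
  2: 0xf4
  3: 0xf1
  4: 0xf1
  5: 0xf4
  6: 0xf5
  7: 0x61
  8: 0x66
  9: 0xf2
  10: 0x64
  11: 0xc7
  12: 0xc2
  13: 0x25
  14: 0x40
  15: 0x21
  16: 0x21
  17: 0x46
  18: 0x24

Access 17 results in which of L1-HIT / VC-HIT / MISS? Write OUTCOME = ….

OUTCOME = VC-HIT

  [0] addr=0xf6 blk=30 s=2: MISS | VC []
  [1] addr=0xf1 blk=30 s=2: L1-HIT | VC []
  [2] addr=0xf4 blk=30 s=2: L1-HIT | VC []
  [3] addr=0xf1 blk=30 s=2: L1-HIT | VC []
  [4] addr=0xf1 blk=30 s=2: L1-HIT | VC []
  [5] addr=0xf4 blk=30 s=2: L1-HIT | VC []
  [6] addr=0xf5 blk=30 s=2: L1-HIT | VC []
  [7] addr=0x61 blk=12 s=0: MISS | VC []
  [8] addr=0x66 blk=12 s=0: L1-HIT | VC []
  [9] addr=0xf2 blk=30 s=2: L1-HIT | VC []
  [10] addr=0x64 blk=12 s=0: L1-HIT | VC []
  [11] addr=0xc7 blk=24 s=0: MISS | VC [12]
  [12] addr=0xc2 blk=24 s=0: L1-HIT | VC [12]
  [13] addr=0x25 blk=4 s=0: MISS | VC [12, 24]
  [14] addr=0x40 blk=8 s=0: MISS | VC [12, 24, 4]
  [15] addr=0x21 blk=4 s=0: VC-HIT | VC [12, 24, 8]
  [16] addr=0x21 blk=4 s=0: L1-HIT | VC [12, 24, 8]
  [17] addr=0x46 blk=8 s=0: VC-HIT | VC [12, 24, 4]
  [18] addr=0x24 blk=4 s=0: VC-HIT | VC [12, 24, 8]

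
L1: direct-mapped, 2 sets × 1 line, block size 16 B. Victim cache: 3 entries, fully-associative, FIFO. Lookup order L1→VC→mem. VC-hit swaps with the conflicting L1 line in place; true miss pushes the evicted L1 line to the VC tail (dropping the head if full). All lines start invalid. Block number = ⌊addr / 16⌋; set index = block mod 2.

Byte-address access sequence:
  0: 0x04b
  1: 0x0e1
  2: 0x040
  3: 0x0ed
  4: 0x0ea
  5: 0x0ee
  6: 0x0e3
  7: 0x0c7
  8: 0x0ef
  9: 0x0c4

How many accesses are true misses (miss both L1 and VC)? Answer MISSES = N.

  [0] addr=0x4b blk=4 s=0: MISS | VC []
  [1] addr=0xe1 blk=14 s=0: MISS | VC [4]
  [2] addr=0x40 blk=4 s=0: VC-HIT | VC [14]
  [3] addr=0xed blk=14 s=0: VC-HIT | VC [4]
  [4] addr=0xea blk=14 s=0: L1-HIT | VC [4]
  [5] addr=0xee blk=14 s=0: L1-HIT | VC [4]
  [6] addr=0xe3 blk=14 s=0: L1-HIT | VC [4]
  [7] addr=0xc7 blk=12 s=0: MISS | VC [4, 14]
  [8] addr=0xef blk=14 s=0: VC-HIT | VC [4, 12]
  [9] addr=0xc4 blk=12 s=0: VC-HIT | VC [4, 14]

MISSES = 3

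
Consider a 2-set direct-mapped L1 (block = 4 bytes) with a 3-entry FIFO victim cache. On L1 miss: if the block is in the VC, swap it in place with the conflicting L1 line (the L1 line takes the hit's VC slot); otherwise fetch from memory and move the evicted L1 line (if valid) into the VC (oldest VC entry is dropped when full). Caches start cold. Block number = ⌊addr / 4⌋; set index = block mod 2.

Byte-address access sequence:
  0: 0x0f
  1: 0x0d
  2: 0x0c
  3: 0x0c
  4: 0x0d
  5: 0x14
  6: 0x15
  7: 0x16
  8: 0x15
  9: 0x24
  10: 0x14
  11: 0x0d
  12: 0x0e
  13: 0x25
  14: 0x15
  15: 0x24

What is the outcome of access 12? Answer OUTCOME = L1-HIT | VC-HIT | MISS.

#0 0xf→b3/s1 MISS; vc=[]
#1 0xd→b3/s1 L1-HIT; vc=[]
#2 0xc→b3/s1 L1-HIT; vc=[]
#3 0xc→b3/s1 L1-HIT; vc=[]
#4 0xd→b3/s1 L1-HIT; vc=[]
#5 0x14→b5/s1 MISS; vc=[3]
#6 0x15→b5/s1 L1-HIT; vc=[3]
#7 0x16→b5/s1 L1-HIT; vc=[3]
#8 0x15→b5/s1 L1-HIT; vc=[3]
#9 0x24→b9/s1 MISS; vc=[3,5]
#10 0x14→b5/s1 VC-HIT; vc=[3,9]
#11 0xd→b3/s1 VC-HIT; vc=[5,9]
#12 0xe→b3/s1 L1-HIT; vc=[5,9]
#13 0x25→b9/s1 VC-HIT; vc=[5,3]
#14 0x15→b5/s1 VC-HIT; vc=[9,3]
#15 0x24→b9/s1 VC-HIT; vc=[5,3]

OUTCOME = L1-HIT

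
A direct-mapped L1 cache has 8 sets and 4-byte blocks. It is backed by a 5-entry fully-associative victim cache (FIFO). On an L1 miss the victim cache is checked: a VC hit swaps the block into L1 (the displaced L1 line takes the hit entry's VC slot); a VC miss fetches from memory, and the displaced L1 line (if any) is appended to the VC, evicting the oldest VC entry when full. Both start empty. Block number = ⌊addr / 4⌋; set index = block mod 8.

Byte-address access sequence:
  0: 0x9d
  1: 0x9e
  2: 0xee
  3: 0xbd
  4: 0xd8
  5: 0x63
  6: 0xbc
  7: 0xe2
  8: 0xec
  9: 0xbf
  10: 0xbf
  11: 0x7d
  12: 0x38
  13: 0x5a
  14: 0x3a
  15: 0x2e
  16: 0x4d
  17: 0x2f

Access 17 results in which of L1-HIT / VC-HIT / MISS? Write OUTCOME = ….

  [0] addr=0x9d blk=39 s=7: MISS | VC []
  [1] addr=0x9e blk=39 s=7: L1-HIT | VC []
  [2] addr=0xee blk=59 s=3: MISS | VC []
  [3] addr=0xbd blk=47 s=7: MISS | VC [39]
  [4] addr=0xd8 blk=54 s=6: MISS | VC [39]
  [5] addr=0x63 blk=24 s=0: MISS | VC [39]
  [6] addr=0xbc blk=47 s=7: L1-HIT | VC [39]
  [7] addr=0xe2 blk=56 s=0: MISS | VC [39, 24]
  [8] addr=0xec blk=59 s=3: L1-HIT | VC [39, 24]
  [9] addr=0xbf blk=47 s=7: L1-HIT | VC [39, 24]
  [10] addr=0xbf blk=47 s=7: L1-HIT | VC [39, 24]
  [11] addr=0x7d blk=31 s=7: MISS | VC [39, 24, 47]
  [12] addr=0x38 blk=14 s=6: MISS | VC [39, 24, 47, 54]
  [13] addr=0x5a blk=22 s=6: MISS | VC [39, 24, 47, 54, 14]
  [14] addr=0x3a blk=14 s=6: VC-HIT | VC [39, 24, 47, 54, 22]
  [15] addr=0x2e blk=11 s=3: MISS | VC [24, 47, 54, 22, 59]
  [16] addr=0x4d blk=19 s=3: MISS | VC [47, 54, 22, 59, 11]
  [17] addr=0x2f blk=11 s=3: VC-HIT | VC [47, 54, 22, 59, 19]

OUTCOME = VC-HIT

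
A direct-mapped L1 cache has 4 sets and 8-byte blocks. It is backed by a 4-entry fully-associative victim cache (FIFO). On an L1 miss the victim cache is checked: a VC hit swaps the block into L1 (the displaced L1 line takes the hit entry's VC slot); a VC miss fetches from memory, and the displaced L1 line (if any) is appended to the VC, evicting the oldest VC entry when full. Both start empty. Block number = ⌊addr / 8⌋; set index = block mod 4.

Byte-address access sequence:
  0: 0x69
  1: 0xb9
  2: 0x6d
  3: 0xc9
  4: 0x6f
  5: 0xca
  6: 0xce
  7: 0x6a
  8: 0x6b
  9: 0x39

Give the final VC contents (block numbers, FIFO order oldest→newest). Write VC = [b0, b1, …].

VC = [25, 23]

0: 0x69 (blk 13, set 1) → MISS  vc=[]
1: 0xb9 (blk 23, set 3) → MISS  vc=[]
2: 0x6d (blk 13, set 1) → L1-HIT  vc=[]
3: 0xc9 (blk 25, set 1) → MISS  vc=[13]
4: 0x6f (blk 13, set 1) → VC-HIT  vc=[25]
5: 0xca (blk 25, set 1) → VC-HIT  vc=[13]
6: 0xce (blk 25, set 1) → L1-HIT  vc=[13]
7: 0x6a (blk 13, set 1) → VC-HIT  vc=[25]
8: 0x6b (blk 13, set 1) → L1-HIT  vc=[25]
9: 0x39 (blk 7, set 3) → MISS  vc=[25, 23]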